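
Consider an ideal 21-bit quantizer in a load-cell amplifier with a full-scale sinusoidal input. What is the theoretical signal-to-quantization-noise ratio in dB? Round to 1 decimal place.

128.2 dB

6.02(21) + 1.76 = 126.42 + 1.76 = 128.18 dB.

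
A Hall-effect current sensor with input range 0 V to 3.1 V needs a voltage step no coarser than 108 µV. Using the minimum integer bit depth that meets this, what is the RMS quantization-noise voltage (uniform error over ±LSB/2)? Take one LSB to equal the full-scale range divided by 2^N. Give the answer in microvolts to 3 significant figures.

27.3 µV

Range is 3.1 V.
3.1 V / 108 µV = 28700. Since 2^14 = 16384 and 2^15 = 32768, N = 15.
Step size = 3.1/32768 V = 94.604 µV.
V_rms = LSB/√12 = 27.3 µV.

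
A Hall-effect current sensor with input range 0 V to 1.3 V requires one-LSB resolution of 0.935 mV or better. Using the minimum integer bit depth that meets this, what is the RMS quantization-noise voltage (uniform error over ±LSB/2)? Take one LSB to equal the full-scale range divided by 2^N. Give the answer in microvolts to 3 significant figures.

183 µV

V_FS = 1.3 V.
Levels needed ≥ 1.3/0.935 mV = 1390. 2^11 = 2048 suffices, so N_min = 11.
One LSB is 1.3 V / 2048 = 0.63477 mV.
V_rms = LSB/√12 = 183 µV.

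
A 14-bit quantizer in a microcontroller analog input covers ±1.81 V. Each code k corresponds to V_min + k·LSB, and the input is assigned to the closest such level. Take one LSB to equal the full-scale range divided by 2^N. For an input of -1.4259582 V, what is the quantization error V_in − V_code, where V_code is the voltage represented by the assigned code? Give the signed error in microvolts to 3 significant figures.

Range = 1.81 − (-1.81) = 3.62 V. LSB = 3.62 V / 2^14 ≈ 220.9 µV.
(-1.4259582 − (-1.81)) / LSB = 0.3840418 × 16384/3.62 = 1738.1605. Nearest integer: k = 1738.
V_code = -1.81 + (1738/16384) × 3.62 = -1.4259936523 V.
e = -1.4259582 − (-1.4259936523) = +35.5 µV.

+35.5 µV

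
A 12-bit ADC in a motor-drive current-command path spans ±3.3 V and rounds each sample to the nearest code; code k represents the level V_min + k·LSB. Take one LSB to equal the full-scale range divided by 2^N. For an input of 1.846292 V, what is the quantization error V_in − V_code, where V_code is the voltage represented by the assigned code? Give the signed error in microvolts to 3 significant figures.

−290 µV

The full-scale span is 3.3 − (-3.3) = 6.6 V. LSB = 6.6 V / 2^12 ≈ 1.611 mV.
Position in LSBs: (1.846292 − (-3.3)) × 4096/6.6 = 3193.8200; rounding gives k = 3194.
V_code = -3.3 + (3194/4096) × 6.6 = 1.846582031 V.
Error = V_in − V_code = 1.846292 − (1.846582031) = −290 µV.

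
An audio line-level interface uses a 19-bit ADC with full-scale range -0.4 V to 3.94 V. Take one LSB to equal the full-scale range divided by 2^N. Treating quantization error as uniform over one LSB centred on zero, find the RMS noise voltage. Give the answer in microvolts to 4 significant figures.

Span: 3.94 V − (-0.4 V) = 4.34 V.
One LSB is 4.34 V / 524288 = 8.27789 µV.
RMS of a uniform error over width LSB is LSB/√12 = 2.390 µV.

2.390 µV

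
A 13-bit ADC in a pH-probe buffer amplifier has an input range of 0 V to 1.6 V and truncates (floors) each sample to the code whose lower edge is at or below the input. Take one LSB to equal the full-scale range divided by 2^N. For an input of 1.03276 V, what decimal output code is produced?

V_FS = 1.6 V. LSB = 1.6 V / 2^13 ≈ 195.3 µV.
code = ⌊(V_in − V_min)/LSB⌋ = ⌊(V_in − V_min) × 2^13 / range⌋
     = ⌊(1.03276 − (0)) × 8192 / 1.6⌋ = ⌊1.03276 × 8192/1.6⌋
     = ⌊5287.731⌋ = 5287.

5287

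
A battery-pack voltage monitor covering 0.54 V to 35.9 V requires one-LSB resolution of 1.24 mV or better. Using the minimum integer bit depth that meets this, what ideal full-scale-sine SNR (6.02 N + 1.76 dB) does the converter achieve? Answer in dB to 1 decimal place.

The full-scale span is 35.9 − (0.54) = 35.36 V.
Required number of levels: 35.36/1.24 mV = 28516; smallest N with 2^N ≥ that is 15.
6.02(15) + 1.76 = 92.06 dB.

92.1 dB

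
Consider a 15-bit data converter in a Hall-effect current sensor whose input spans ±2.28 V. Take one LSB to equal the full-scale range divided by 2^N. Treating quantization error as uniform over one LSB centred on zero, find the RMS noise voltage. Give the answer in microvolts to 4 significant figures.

40.17 µV

The full-scale span is 2.28 − (-2.28) = 4.56 V.
Step size = 4.56/32768 V = 139.160 µV.
V_rms = LSB/√12 = 139.160 µV / √12 = 40.17 µV.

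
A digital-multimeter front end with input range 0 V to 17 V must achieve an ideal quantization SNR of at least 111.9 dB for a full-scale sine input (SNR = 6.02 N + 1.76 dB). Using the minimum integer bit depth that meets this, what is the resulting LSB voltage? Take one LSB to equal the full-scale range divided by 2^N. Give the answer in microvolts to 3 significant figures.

32.4 µV

Full-scale range = 17 V.
Required N = ⌈(111.9 − 1.76)/6.02⌉ = ⌈18.296⌉ = 19.
LSB = 17 V ÷ 2^19 = 17/524288 V = 32.4 µV.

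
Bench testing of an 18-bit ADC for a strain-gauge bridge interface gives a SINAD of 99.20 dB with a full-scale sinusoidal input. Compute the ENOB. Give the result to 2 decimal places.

ENOB = (SINAD − 1.76) / 6.02 = (99.20 − 1.76) / 6.02 = 97.44 / 6.02 = 16.1860.

16.19 bits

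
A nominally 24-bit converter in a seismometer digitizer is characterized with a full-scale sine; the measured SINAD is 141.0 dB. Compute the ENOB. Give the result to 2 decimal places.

ENOB = (141.0 − 1.76)/6.02 = 23.1296 bits.

23.13 bits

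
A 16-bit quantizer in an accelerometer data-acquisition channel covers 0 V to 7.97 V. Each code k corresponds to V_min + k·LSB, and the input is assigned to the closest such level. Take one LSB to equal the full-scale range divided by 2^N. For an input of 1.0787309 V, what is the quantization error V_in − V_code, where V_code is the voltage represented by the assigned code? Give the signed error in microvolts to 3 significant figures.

Full-scale range = 7.97 V. LSB = 7.97 V / 2^16 ≈ 121.6 µV.
(1.0787309 − (0)) / LSB = 1.0787309 × 65536/7.97 = 8870.2269. Nearest integer: k = 8870.
V_code = V_min + k × range/2^16 = 0 + 8870 × 7.97/65536 = 1.0787033081 V.
Error = V_in − V_code = 1.0787309 − (1.0787033081) = +27.6 µV.

+27.6 µV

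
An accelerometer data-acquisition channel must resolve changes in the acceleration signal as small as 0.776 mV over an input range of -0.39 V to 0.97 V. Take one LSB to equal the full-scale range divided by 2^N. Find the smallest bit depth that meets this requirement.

11 bits

The full-scale span is 0.97 − (-0.39) = 1.36 V.
Required number of levels: 1.36/0.776 mV = 1752.6; smallest N with 2^N ≥ that is 11.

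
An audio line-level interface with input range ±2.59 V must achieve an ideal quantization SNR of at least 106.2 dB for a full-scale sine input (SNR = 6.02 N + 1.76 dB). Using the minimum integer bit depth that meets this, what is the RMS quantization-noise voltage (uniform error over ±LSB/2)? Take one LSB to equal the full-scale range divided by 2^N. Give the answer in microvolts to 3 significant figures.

The full-scale span is 2.59 − (-2.59) = 5.18 V.
Required N = ⌈(106.2 − 1.76)/6.02⌉ = ⌈17.349⌉ = 18.
Step size = 5.18/262144 V = 19.760 µV.
RMS noise = LSB/√12 = 5.70 µV.

5.70 µV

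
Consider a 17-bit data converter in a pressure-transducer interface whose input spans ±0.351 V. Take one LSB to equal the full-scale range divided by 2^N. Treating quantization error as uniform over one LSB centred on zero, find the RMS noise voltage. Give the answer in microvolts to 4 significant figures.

Full-scale range = 0.351 V − (-0.351 V) = 0.702 V.
Step size = 0.702/131072 V = 5.35583 µV.
σ_q = LSB/√12 = 5.35583 µV/3.4641 = 1.546 µV.

1.546 µV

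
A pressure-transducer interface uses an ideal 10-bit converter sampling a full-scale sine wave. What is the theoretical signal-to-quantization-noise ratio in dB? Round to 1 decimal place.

62.0 dB

SNR = 6.02·10 + 1.76 = 61.96 dB.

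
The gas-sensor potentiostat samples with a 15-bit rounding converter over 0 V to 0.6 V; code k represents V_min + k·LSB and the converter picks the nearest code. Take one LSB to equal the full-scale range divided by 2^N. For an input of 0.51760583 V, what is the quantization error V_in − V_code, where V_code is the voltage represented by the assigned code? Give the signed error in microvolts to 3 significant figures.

+3.29 µV

Span = 0.6 V. LSB = 0.6 V / 2^15 ≈ 18.31 µV.
(V_in − V_min)/LSB = (0.51760583 − (0)) × 32768/0.6 = 28268.1797 → nearest code k = 28268.
V_code = 0 + (28268/32768) × 0.6 = 0.51760253906 V.
e = 0.51760583 − (0.51760253906) = +3.29 µV.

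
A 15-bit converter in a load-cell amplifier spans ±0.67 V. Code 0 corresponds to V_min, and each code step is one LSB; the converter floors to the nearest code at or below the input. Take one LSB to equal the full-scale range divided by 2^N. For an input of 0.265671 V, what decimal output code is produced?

The full-scale span is 0.67 − (-0.67) = 1.34 V. LSB = 1.34 V / 2^15 ≈ 40.89 µV.
(V_in − V_min) × 2^15/range = (0.265671 − (-0.67)) × 32768/1.34 = 22880.647.
Floor → code = 22880.

22880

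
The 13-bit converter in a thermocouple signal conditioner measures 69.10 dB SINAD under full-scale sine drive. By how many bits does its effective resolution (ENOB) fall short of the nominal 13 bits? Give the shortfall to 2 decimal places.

N_eff = (69.10 − 1.76)/6.02 = 11.1860 bits.
Shortfall = 13 − 11.1860 = 1.8140 bits.

1.81 bits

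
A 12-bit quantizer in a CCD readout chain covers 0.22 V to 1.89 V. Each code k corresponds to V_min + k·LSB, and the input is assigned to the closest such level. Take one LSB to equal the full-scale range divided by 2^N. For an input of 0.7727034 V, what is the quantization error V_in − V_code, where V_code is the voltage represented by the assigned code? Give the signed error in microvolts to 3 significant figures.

The full-scale span is 1.89 − (0.22) = 1.67 V. LSB = 1.67 V / 2^12 ≈ 407.7 µV.
(V_in − V_min)/LSB = (0.7727034 − (0.22)) × 4096/1.67 = 1355.6127 → nearest code k = 1356.
V_code = V_min + k × range/2^12 = 0.22 + 1356 × 1.67/4096 = 0.7728613281 V.
Error = V_in − V_code = 0.7727034 − (0.7728613281) = −158 µV.

−158 µV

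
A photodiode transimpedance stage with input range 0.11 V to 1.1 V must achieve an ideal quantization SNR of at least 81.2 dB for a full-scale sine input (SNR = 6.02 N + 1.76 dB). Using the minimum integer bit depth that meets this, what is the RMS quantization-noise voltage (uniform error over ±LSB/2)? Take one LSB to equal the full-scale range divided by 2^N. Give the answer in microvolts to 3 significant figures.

Full-scale range = 1.1 V − (0.11 V) = 0.99 V.
N ≥ (81.2 − 1.76)/6.02 = 13.196 → N_min = 14.
Step size = 0.99/16384 V = 60.425 µV.
V_rms = LSB/√12 = 17.4 µV.

17.4 µV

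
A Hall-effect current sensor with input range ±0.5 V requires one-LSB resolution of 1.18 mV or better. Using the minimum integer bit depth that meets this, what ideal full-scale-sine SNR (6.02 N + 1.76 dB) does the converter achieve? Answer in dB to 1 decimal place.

62.0 dB

The full-scale span is 0.5 − (-0.5) = 1 V.
Levels needed ≥ 1/1.18 mV = 847.5. 2^10 = 1024 suffices, so N_min = 10.
SNR = 6.02 × 10 + 1.76 = 61.96 dB.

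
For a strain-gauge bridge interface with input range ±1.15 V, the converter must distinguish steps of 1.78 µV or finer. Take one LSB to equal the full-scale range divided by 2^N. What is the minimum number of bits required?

The full-scale span is 1.15 − (-1.15) = 2.3 V.
Levels needed ≥ 2.3/1.78 µV = 1.292e6. 2^21 = 2097152 suffices, so N_min = 21.

21 bits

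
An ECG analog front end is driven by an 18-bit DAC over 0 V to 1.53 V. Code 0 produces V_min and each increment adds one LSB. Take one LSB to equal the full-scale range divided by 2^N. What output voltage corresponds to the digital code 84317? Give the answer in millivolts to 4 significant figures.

492.1 mV

V_FS = 1.53 V. LSB = 1.53 V / 2^18.
V_out = V_min + code × LSB = 0 V + 84317 × 1.53 V / 262144
      = 0 + 0.492115 = 0.492115 V.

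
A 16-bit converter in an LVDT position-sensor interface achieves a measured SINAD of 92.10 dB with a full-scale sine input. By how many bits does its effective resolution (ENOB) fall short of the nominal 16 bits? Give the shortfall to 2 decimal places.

ENOB = (SINAD − 1.76)/6.02 = (92.10 − 1.76)/6.02 = 15.0066 bits.
Shortfall = 16 − 15.0066 = 0.9934 bits.

0.99 bits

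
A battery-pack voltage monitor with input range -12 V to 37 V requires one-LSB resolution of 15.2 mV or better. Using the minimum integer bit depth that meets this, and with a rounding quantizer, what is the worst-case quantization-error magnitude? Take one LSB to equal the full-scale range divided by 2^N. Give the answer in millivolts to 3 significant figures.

5.98 mV

Range = 37 − (-12) = 49 V.
Required number of levels: 49/15.2 mV = 3223.7; smallest N with 2^N ≥ that is 12.
LSB = 49 V ÷ 2^12 = 49/4096 V = 11.963 mV.
|e|_max = LSB/2 = 5.98 mV.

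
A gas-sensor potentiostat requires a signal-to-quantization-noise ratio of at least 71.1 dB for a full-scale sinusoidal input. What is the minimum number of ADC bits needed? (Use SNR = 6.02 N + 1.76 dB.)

6.02 N + 1.76 ≥ 71.1 gives N ≥ 11.518, so the minimum integer is 12.

12 bits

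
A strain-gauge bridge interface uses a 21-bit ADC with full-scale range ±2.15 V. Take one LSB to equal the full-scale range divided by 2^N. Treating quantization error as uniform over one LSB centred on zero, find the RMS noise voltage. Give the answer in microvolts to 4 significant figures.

0.5919 µV

Full-scale range = 2.15 V − (-2.15 V) = 4.3 V.
One LSB is 4.3 V / 2097152 = 2.05040 µV.
For a uniform distribution on [−LSB/2, +LSB/2], V_rms = LSB/√12 = 2.05040 µV/3.4641 = 0.5919 µV.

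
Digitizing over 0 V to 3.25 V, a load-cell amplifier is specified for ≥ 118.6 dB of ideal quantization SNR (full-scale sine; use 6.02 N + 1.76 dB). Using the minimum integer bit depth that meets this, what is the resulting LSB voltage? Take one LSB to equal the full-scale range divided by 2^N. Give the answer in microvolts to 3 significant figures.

V_FS = 3.25 V.
N ≥ (118.6 − 1.76)/6.02 = 19.409 → N_min = 20.
LSB = 3.25 V ÷ 2^20 = 3.25/1048576 V = 3.10 µV.

3.10 µV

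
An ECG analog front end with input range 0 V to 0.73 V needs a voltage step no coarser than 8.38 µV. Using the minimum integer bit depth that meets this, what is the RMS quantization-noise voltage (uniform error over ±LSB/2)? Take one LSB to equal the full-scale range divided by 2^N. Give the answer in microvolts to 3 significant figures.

Full-scale range = 0.73 V.
Need 2^N ≥ 0.73 V / 8.38 µV = 87110 → N_min = 17.
LSB = 0.73 V ÷ 2^17 = 0.73/131072 V = 5.5695 µV.
σ_q = LSB/√12 = 5.5695 µV/3.4641 = 1.61 µV.

1.61 µV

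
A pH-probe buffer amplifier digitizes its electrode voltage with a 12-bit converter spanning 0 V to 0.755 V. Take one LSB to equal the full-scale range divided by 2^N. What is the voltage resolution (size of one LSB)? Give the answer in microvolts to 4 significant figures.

184.3 µV

Full-scale range = 0.755 V.
Number of codes = 2^12 = 4096.
LSB = 0.755 V ÷ 2^12 = 0.755/4096 V = 184.3 µV.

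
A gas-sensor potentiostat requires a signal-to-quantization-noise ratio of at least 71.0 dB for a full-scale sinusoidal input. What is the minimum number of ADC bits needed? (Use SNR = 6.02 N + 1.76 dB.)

6.02 N + 1.76 ≥ 71.0 gives N ≥ 11.502, so the minimum integer is 12.

12 bits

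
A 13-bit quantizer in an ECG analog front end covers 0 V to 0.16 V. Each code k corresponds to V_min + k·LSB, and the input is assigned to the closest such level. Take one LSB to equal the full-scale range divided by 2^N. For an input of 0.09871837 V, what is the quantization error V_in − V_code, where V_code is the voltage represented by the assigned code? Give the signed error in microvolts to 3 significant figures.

+7.43 µV

V_FS = 0.16 V. LSB = 0.16 V / 2^13 ≈ 19.53 µV.
(V_in − V_min)/LSB = (0.09871837 − (0)) × 8192/0.16 = 5054.3805 → nearest code k = 5054.
V_code = 0 + (5054/8192) × 0.16 = 0.09871093750 V.
Error = V_in − V_code = 0.09871837 − (0.09871093750) = +7.43 µV.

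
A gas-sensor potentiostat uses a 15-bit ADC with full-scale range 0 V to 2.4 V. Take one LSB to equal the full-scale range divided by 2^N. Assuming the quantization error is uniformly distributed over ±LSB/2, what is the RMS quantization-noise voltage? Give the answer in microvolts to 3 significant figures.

21.1 µV

V_FS = 2.4 V.
One LSB is 2.4 V / 32768 = 73.242 µV.
σ_q = LSB/√12 = 73.242 µV/3.4641 = 21.1 µV.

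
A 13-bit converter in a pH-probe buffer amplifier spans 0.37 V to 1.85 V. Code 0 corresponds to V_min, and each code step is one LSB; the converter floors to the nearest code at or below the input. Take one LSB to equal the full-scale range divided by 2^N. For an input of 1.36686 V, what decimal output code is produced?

The full-scale span is 1.85 − (0.37) = 1.48 V. LSB = 1.48 V / 2^13 ≈ 180.7 µV.
V_in − V_min = 1.36686 − (0.37) = 0.99686 V.
Divide by LSB: 0.99686 × 8192/1.48 = 5517.7548.
Truncating gives code 5517.

5517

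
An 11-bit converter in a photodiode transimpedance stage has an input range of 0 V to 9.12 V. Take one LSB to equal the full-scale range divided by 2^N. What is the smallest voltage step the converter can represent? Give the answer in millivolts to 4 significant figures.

4.453 mV

V_FS = 9.12 V.
2^11 = 2048 levels.
Step size = 9.12/2048 V = 4.453 mV.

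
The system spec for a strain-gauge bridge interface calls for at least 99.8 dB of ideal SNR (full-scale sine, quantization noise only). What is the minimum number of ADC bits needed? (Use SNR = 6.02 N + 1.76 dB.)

Required N = ⌈(99.8 − 1.76)/6.02⌉ = ⌈16.286⌉ = 17.

17 bits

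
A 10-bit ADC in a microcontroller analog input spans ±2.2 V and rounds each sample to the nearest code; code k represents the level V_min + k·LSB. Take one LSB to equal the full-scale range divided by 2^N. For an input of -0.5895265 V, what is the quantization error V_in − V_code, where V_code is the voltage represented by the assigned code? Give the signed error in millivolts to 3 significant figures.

Span: 2.2 V − (-2.2 V) = 4.4 V. LSB = 4.4 V / 2^10 ≈ 4.297 mV.
Position in LSBs: (-0.5895265 − (-2.2)) × 1024/4.4 = 374.8011; rounding gives k = 375.
V_code = -2.2 + (375/1024) × 4.4 = -0.5886718750 V.
Error = V_in − V_code = -0.5895265 − (-0.5886718750) = −0.855 mV.

−0.855 mV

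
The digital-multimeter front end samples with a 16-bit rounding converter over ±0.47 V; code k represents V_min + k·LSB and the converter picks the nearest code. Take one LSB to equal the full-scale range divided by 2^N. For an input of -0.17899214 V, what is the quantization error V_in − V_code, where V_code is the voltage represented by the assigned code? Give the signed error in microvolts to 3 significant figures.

−2.58 µV

Full-scale range = 0.47 V − (-0.47 V) = 0.94 V. LSB = 0.94 V / 2^16 ≈ 14.34 µV.
(-0.17899214 − (-0.47)) / LSB = 0.29100786 × 65536/0.94 = 20288.8203. Nearest integer: k = 20289.
Reconstructed level: -0.47 + 20289 × 0.94/65536 V = -0.17898956299 V.
Error = V_in − V_code = -0.17899214 − (-0.17898956299) = −2.58 µV.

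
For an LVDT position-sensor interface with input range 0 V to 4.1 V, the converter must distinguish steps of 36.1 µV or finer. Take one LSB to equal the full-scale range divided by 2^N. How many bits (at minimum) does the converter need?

Full-scale range = 4.1 V.
Required number of levels: 4.1/36.1 µV = 113570; smallest N with 2^N ≥ that is 17.

17 bits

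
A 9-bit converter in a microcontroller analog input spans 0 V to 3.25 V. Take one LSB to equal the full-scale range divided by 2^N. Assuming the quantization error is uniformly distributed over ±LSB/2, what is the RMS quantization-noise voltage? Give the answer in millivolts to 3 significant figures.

V_FS = 3.25 V.
LSB = 3.25 V / 2^9 = 6.3477 mV.
σ_q = LSB/√12 = 6.3477 mV/3.4641 = 1.83 mV.

1.83 mV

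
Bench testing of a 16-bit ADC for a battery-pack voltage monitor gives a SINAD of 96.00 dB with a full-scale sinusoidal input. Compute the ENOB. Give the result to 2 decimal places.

15.65 bits

Inverting SNR = 6.02 N + 1.76: N_eff = (96.00 − 1.76)/6.02 = 15.6545.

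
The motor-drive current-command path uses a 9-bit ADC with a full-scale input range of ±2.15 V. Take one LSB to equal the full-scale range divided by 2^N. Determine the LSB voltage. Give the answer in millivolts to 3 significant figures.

8.40 mV

Span: 2.15 V − (-2.15 V) = 4.3 V.
Number of codes = 2^9 = 512.
One LSB is 4.3 V / 512 = 8.40 mV.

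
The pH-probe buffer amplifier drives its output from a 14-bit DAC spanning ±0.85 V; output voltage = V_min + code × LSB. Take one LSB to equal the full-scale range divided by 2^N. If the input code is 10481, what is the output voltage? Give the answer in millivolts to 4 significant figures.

237.5 mV

Range = 0.85 − (-0.85) = 1.7 V. LSB = 1.7 V / 2^14.
Output = V_min + (10481/16384) × range = -0.85 + 0.639709 × 1.7 V
      = -0.85 + 1.08751 = 0.237506 V.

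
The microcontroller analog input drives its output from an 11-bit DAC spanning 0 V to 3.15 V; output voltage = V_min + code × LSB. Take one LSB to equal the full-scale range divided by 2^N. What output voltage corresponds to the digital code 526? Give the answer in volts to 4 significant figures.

0.8090 V

Span = 3.15 V. LSB = 3.15 V / 2^11.
V_out = V_min + code × LSB = 0 V + 526 × 3.15 V / 2048
      = 0 + 0.809033 = 0.809033 V.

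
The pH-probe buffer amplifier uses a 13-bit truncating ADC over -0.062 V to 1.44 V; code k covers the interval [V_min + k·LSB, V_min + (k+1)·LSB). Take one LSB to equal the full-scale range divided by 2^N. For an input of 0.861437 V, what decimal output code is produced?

Span: 1.44 V − (-0.062 V) = 1.502 V. LSB = 1.502 V / 2^13 ≈ 183.3 µV.
code = ⌊(V_in − V_min)/LSB⌋ = ⌊(V_in − V_min) × 2^13 / range⌋
     = ⌊(0.861437 − (-0.062)) × 8192 / 1.502⌋ = ⌊0.923437 × 8192/1.502⌋
     = ⌊5036.482⌋ = 5036.

5036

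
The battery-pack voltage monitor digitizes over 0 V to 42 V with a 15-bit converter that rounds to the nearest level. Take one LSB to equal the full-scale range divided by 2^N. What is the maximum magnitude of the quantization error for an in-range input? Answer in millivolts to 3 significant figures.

Span = 42 V.
Step size = 42/32768 V = 1.2817 mV.
Worst-case error for round-to-nearest is half an LSB: 0.641 mV.

0.641 mV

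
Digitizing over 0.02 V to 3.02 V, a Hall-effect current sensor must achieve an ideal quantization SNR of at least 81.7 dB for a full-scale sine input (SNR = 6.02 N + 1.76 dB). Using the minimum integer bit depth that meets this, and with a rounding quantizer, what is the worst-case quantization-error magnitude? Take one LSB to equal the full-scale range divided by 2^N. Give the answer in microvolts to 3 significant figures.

91.6 µV

Full-scale range = 3.02 V − (0.02 V) = 3 V.
6.02 N + 1.76 ≥ 81.7 gives N ≥ 13.279, so the minimum integer is 14.
One LSB is 3 V / 16384 = 183.11 µV.
Half an LSB is 91.6 µV.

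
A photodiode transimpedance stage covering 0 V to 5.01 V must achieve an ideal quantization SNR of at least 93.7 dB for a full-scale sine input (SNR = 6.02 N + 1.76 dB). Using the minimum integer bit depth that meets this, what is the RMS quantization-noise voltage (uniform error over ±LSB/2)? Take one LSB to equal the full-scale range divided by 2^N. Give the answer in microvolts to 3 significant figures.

Full-scale range = 5.01 V.
Required N = ⌈(93.7 − 1.76)/6.02⌉ = ⌈15.272⌉ = 16.
Step size = 5.01/65536 V = 76.447 µV.
σ_q = LSB/√12 = 76.447 µV/3.4641 = 22.1 µV.

22.1 µV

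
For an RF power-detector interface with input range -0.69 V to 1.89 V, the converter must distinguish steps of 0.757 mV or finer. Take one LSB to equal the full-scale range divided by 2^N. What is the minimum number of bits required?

12 bits

Span: 1.89 V − (-0.69 V) = 2.58 V.
2.58 V / 0.757 mV = 3408. Since 2^11 = 2048 and 2^12 = 4096, N = 12.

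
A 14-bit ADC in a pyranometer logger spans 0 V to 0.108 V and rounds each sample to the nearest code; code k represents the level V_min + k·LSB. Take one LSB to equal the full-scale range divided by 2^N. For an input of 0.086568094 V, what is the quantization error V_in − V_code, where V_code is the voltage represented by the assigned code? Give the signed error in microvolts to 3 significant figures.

Range is 0.108 V. LSB = 0.108 V / 2^14 ≈ 6.592 µV.
(V_in − V_min)/LSB = (0.086568094 − (0)) × 16384/0.108 = 13132.7005 → nearest code k = 13133.
V_code = 0 + (13133/16384) × 0.108 = 0.086570068359 V.
Error = V_in − V_code = 0.086568094 − (0.086570068359) = −1.97 µV.

−1.97 µV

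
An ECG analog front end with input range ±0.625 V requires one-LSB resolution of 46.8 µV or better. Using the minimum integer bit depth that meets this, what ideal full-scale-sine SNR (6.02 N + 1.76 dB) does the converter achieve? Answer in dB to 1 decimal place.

92.1 dB

Range = 0.625 − (-0.625) = 1.25 V.
Levels needed ≥ 1.25/46.8 µV = 26710. 2^15 = 32768 suffices, so N_min = 15.
Ideal SNR at N = 15: 6.02·15 + 1.76 = 92.1 dB.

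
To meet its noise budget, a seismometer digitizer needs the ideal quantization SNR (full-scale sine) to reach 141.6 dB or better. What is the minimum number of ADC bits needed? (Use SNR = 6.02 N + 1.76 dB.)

Solving 6.02 N ≥ 141.6 − 1.76: N ≥ 23.229. Round up → N = 24.

24 bits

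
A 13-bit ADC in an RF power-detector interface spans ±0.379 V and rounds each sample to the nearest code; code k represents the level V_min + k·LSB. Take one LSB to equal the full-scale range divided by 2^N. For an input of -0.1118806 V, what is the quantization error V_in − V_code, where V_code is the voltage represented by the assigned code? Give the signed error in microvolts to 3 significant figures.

−12.7 µV

The full-scale span is 0.379 − (-0.379) = 0.758 V. LSB = 0.758 V / 2^13 ≈ 92.53 µV.
Position in LSBs: (-0.1118806 − (-0.379)) × 8192/0.758 = 2886.8630; rounding gives k = 2887.
V_code = -0.379 + (2887/8192) × 0.758 = -0.1118679199 V.
e = -0.1118806 − (-0.1118679199) = −12.7 µV.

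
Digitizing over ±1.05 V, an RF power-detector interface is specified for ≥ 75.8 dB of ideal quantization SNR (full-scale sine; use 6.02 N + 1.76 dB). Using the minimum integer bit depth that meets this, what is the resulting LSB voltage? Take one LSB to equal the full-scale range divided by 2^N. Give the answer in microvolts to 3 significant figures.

Full-scale range = 1.05 V − (-1.05 V) = 2.1 V.
N ≥ (75.8 − 1.76)/6.02 = 12.299 → N_min = 13.
Step size = 2.1/8192 V = 256 µV.

256 µV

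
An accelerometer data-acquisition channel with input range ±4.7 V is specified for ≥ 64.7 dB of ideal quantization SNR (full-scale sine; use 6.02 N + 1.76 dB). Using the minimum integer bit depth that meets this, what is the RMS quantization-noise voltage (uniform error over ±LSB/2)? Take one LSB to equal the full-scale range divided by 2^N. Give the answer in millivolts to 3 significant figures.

Full-scale range = 4.7 V − (-4.7 V) = 9.4 V.
6.02 N + 1.76 ≥ 64.7 gives N ≥ 10.455, so the minimum integer is 11.
LSB = 9.4 V ÷ 2^11 = 9.4/2048 V = 4.5898 mV.
V_rms = LSB/√12 = 1.32 mV.

1.32 mV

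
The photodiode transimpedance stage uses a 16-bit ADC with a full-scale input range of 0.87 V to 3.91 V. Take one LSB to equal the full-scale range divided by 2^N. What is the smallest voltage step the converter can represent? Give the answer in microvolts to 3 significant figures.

46.4 µV

Full-scale range = 3.91 V − (0.87 V) = 3.04 V.
2^16 = 65536 levels.
LSB = 3.04 V / 2^16 = 46.4 µV.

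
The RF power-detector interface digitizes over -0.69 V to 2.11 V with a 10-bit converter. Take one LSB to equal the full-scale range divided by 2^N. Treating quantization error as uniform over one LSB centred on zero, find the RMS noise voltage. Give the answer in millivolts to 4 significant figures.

The full-scale span is 2.11 − (-0.69) = 2.8 V.
LSB = 2.8 V ÷ 2^10 = 2.8/1024 V = 2.73438 mV.
σ_q = LSB/√12 = 2.73438 mV/3.4641 = 0.7893 mV.

0.7893 mV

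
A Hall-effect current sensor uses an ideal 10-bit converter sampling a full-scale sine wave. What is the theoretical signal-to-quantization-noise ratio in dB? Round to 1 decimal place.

Ideal quantization SNR: 6.02 × 10 + 1.76 dB = 62.0 dB.

62.0 dB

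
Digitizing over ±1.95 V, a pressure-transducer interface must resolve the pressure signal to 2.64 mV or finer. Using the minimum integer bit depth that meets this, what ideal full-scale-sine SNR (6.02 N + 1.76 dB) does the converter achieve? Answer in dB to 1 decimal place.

Span: 1.95 V − (-1.95 V) = 3.9 V.
Need 2^N ≥ 3.9 V / 2.64 mV = 1477 → N_min = 11.
SNR = 6.02 × 11 + 1.76 = 67.98 dB.

68.0 dB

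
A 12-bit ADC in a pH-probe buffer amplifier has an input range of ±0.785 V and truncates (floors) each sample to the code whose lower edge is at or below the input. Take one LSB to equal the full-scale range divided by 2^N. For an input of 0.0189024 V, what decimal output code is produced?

Range = 0.785 − (-0.785) = 1.57 V. LSB = 1.57 V / 2^12 ≈ 383.3 µV.
(V_in − V_min) × 2^12/range = (0.0189024 − (-0.785)) × 4096/1.57 = 2097.315.
Floor → code = 2097.

2097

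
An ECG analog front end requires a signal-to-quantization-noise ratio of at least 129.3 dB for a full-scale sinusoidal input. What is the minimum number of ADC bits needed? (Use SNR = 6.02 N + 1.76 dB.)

Required N = ⌈(129.3 − 1.76)/6.02⌉ = ⌈21.186⌉ = 22.

22 bits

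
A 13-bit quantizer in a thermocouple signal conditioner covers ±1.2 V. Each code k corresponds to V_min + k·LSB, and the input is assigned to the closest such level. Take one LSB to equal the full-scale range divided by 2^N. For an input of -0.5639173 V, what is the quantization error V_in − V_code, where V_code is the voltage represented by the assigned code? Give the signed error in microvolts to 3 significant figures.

+47.5 µV

Span: 1.2 V − (-1.2 V) = 2.4 V. LSB = 2.4 V / 2^13 ≈ 293.0 µV.
Position in LSBs: (-0.5639173 − (-1.2)) × 8192/2.4 = 2171.1623; rounding gives k = 2171.
V_code = -1.2 + (2171/8192) × 2.4 = -0.5639648438 V.
e = -0.5639173 − (-0.5639648438) = +47.5 µV.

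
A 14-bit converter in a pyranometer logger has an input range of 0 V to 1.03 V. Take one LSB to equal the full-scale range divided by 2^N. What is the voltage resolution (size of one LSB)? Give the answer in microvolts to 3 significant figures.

62.9 µV

V_FS = 1.03 V.
There are 2^14 = 16384 steps.
LSB = 1.03 V ÷ 2^14 = 1.03/16384 V = 62.9 µV.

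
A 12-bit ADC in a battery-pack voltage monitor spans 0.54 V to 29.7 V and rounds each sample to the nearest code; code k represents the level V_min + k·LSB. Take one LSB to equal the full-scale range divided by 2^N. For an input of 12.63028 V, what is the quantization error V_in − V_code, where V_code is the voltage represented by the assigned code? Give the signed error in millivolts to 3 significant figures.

Span: 29.7 V − (0.54 V) = 29.16 V. LSB = 29.16 V / 2^12 ≈ 7.119 mV.
(12.63028 − (0.54)) / LSB = 12.09028 × 4096/29.16 = 1698.2780. Nearest integer: k = 1698.
V_code = V_min + k × range/2^12 = 0.54 + 1698 × 29.16/4096 = 12.62830078 V.
Error = V_in − V_code = 12.63028 − (12.62830078) = +1.98 mV.

+1.98 mV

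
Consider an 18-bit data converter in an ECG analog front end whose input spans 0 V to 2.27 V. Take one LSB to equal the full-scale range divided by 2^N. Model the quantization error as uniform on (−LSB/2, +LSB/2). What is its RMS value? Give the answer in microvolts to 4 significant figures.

2.500 µV

Range is 2.27 V.
LSB = 2.27 V ÷ 2^18 = 2.27/262144 V = 8.65936 µV.
V_rms = LSB/√12 = 8.65936 µV / √12 = 2.500 µV.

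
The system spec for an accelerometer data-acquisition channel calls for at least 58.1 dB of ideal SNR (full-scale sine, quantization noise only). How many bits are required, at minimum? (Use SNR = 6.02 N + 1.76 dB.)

Required N = ⌈(58.1 − 1.76)/6.02⌉ = ⌈9.359⌉ = 10.

10 bits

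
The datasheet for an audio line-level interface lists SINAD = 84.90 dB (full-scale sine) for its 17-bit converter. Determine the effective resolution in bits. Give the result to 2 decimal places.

13.81 bits

(84.90 − 1.76) / 6.02 = 83.14/6.02 = 13.8106 effective bits.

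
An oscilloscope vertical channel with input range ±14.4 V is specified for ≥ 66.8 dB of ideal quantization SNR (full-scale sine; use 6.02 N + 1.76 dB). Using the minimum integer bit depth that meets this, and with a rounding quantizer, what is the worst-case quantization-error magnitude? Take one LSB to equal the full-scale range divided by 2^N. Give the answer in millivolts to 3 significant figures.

Span: 14.4 V − (-14.4 V) = 28.8 V.
Required N = ⌈(66.8 − 1.76)/6.02⌉ = ⌈10.804⌉ = 11.
LSB = 28.8 V / 2^11 = 14.063 mV.
Half an LSB is 7.03 mV.

7.03 mV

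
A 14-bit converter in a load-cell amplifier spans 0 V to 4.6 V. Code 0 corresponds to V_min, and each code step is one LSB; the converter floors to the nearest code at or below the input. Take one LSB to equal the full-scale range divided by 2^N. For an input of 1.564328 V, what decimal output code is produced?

V_FS = 4.6 V. LSB = 4.6 V / 2^14 ≈ 280.8 µV.
V_in − V_min = 1.564328 − (0) = 1.564328 V.
Divide by LSB: 1.564328 × 16384/4.6 = 5571.7283.
Truncating gives code 5571.

5571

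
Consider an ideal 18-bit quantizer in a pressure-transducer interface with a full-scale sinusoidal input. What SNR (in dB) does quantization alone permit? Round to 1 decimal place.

110.1 dB

SNR = 6.02·18 + 1.76 = 110.12 dB.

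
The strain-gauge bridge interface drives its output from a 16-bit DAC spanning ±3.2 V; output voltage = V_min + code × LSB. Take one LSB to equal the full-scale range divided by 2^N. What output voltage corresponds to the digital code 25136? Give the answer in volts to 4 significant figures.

Range = 3.2 − (-3.2) = 6.4 V. LSB = 6.4 V / 2^16.
V_out = V_min + code × LSB = -3.2 V + 25136 × 6.4 V / 65536
      = -3.2 + 2.45469 = -0.745313 V.

-0.7453 V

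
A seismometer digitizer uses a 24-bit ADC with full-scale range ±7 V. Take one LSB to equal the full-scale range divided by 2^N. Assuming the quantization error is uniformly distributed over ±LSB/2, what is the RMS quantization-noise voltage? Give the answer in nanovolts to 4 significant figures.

240.9 nV

Full-scale range = 7 V − (-7 V) = 14 V.
One LSB is 14 V / 16777216 = 0.834465 µV.
σ_q = LSB/√12 = 0.834465 µV/3.4641 = 240.9 nV.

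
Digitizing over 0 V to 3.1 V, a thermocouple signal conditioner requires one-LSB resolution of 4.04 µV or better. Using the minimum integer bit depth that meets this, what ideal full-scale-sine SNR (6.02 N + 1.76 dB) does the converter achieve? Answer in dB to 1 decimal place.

122.2 dB

V_FS = 3.1 V.
Levels needed ≥ 3.1/4.04 µV = 767300. 2^20 = 1048576 suffices, so N_min = 20.
6.02(20) + 1.76 = 122.16 dB.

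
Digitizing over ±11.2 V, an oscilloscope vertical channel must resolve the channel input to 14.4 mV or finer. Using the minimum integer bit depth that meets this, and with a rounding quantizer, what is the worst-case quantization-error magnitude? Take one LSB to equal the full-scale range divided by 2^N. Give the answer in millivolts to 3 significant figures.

The full-scale span is 11.2 − (-11.2) = 22.4 V.
Levels needed ≥ 22.4/14.4 mV = 1556. 2^11 = 2048 suffices, so N_min = 11.
LSB = 22.4 V ÷ 2^11 = 22.4/2048 V = 10.938 mV.
|e|_max = LSB/2 = 5.47 mV.

5.47 mV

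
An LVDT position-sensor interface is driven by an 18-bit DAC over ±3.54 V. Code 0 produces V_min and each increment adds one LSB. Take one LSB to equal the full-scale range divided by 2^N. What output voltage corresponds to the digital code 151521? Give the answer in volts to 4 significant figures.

0.5523 V

Full-scale range = 3.54 V − (-3.54 V) = 7.08 V. LSB = 7.08 V / 2^18.
V_out = V_min + code × LSB = -3.54 V + 151521 × 7.08 V / 262144
      = -3.54 + 4.09229 = 0.552288 V.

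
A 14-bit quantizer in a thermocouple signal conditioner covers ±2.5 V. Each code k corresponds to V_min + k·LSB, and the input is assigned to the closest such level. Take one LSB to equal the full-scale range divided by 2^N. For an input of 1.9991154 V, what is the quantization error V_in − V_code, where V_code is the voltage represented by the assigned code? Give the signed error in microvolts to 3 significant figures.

−91.1 µV

Span: 2.5 V − (-2.5 V) = 5 V. LSB = 5 V / 2^14 ≈ 305.2 µV.
(1.9991154 − (-2.5)) / LSB = 4.4991154 × 16384/5 = 14742.7013. Nearest integer: k = 14743.
V_code = -2.5 + (14743/16384) × 5 = 1.9992065430 V.
e = 1.9991154 − (1.9992065430) = −91.1 µV.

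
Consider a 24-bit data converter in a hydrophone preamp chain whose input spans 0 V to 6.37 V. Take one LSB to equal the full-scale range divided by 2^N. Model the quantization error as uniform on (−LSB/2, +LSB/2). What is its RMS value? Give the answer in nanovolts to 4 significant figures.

Full-scale range = 6.37 V.
LSB = 6.37 V ÷ 2^24 = 6.37/16777216 V = 379.682 nV.
RMS of a uniform error over width LSB is LSB/√12 = 109.6 nV.

109.6 nV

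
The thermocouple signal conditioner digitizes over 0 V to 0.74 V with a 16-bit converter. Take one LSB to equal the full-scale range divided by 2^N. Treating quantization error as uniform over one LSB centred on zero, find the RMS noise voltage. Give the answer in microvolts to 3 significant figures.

3.26 µV

Span = 0.74 V.
LSB = 0.74 V / 2^16 = 11.292 µV.
V_rms = LSB/√12 = 11.292 µV / √12 = 3.26 µV.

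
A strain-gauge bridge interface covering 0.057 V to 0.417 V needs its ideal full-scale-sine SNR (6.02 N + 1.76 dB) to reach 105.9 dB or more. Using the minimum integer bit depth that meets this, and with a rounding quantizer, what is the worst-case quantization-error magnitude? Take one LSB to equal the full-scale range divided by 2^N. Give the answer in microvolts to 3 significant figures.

0.687 µV

Full-scale range = 0.417 V − (0.057 V) = 0.36 V.
Required N = ⌈(105.9 − 1.76)/6.02⌉ = ⌈17.299⌉ = 18.
LSB = 0.36 V ÷ 2^18 = 0.36/262144 V = 1.3733 µV.
Max error for round-to-nearest is LSB/2 = 0.687 µV.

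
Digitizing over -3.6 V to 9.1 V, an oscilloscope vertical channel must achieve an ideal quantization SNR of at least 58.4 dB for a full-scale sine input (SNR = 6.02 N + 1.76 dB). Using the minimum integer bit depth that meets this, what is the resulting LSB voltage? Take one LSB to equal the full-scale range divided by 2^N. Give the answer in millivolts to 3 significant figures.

Full-scale range = 9.1 V − (-3.6 V) = 12.7 V.
Solving 6.02 N ≥ 58.4 − 1.76: N ≥ 9.409. Round up → N = 10.
Step size = 12.7/1024 V = 12.4 mV.

12.4 mV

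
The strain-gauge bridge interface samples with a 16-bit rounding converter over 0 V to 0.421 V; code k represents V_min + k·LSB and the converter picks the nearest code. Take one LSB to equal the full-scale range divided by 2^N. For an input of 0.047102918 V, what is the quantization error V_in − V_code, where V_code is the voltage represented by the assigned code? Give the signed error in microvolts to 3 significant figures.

+2.52 µV

Span = 0.421 V. LSB = 0.421 V / 2^16 ≈ 6.424 µV.
Position in LSBs: (0.047102918 − (0)) × 65536/0.421 = 7332.3915; rounding gives k = 7332.
V_code = V_min + k × range/2^16 = 0 + 7332 × 0.421/65536 = 0.047100402832 V.
Error = V_in − V_code = 0.047102918 − (0.047100402832) = +2.52 µV.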